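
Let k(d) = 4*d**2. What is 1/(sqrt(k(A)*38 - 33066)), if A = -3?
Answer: -I*sqrt(3522)/10566 ≈ -0.0056167*I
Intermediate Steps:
1/(sqrt(k(A)*38 - 33066)) = 1/(sqrt((4*(-3)**2)*38 - 33066)) = 1/(sqrt((4*9)*38 - 33066)) = 1/(sqrt(36*38 - 33066)) = 1/(sqrt(1368 - 33066)) = 1/(sqrt(-31698)) = 1/(3*I*sqrt(3522)) = -I*sqrt(3522)/10566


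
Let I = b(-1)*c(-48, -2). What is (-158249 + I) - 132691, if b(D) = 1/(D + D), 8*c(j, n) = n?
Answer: -2327519/8 ≈ -2.9094e+5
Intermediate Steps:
c(j, n) = n/8
b(D) = 1/(2*D)
I = ⅛ (I = ((½)/(-1))*((⅛)*(-2)) = ((½)*(-1))*(-¼) = -½*(-¼) = ⅛ ≈ 0.12500)
(-158249 + I) - 132691 = (-158249 + ⅛) - 132691 = -1265991/8 - 132691 = -2327519/8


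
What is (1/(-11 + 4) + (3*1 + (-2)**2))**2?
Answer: 2304/49 ≈ 47.020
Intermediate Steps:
(1/(-11 + 4) + (3*1 + (-2)**2))**2 = (1/(-7) + (3 + 4))**2 = (-1/7 + 7)**2 = (48/7)**2 = 2304/49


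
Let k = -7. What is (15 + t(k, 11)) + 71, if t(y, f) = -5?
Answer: 81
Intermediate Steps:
(15 + t(k, 11)) + 71 = (15 - 5) + 71 = 10 + 71 = 81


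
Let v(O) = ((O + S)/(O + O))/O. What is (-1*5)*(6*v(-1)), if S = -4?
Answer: 75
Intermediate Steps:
v(O) = (-4 + O)/(2*O²) (v(O) = ((O - 4)/(O + O))/O = ((-4 + O)/((2*O)))/O = ((-4 + O)*(1/(2*O)))/O = ((-4 + O)/(2*O))/O = (-4 + O)/(2*O²))
(-1*5)*(6*v(-1)) = (-1*5)*(6*((½)*(-4 - 1)/(-1)²)) = -30*(½)*1*(-5) = -30*(-5)/2 = -5*(-15) = 75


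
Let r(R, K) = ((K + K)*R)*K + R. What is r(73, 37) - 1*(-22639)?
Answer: 222586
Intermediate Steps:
r(R, K) = R + 2*R*K² (r(R, K) = ((2*K)*R)*K + R = (2*K*R)*K + R = 2*R*K² + R = R + 2*R*K²)
r(73, 37) - 1*(-22639) = 73*(1 + 2*37²) - 1*(-22639) = 73*(1 + 2*1369) + 22639 = 73*(1 + 2738) + 22639 = 73*2739 + 22639 = 199947 + 22639 = 222586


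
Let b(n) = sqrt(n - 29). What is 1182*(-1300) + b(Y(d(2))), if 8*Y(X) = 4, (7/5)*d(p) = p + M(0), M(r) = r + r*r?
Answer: -1536600 + I*sqrt(114)/2 ≈ -1.5366e+6 + 5.3385*I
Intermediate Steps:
M(r) = r + r**2
d(p) = 5*p/7 (d(p) = 5*(p + 0*(1 + 0))/7 = 5*(p + 0*1)/7 = 5*(p + 0)/7 = 5*p/7)
Y(X) = 1/2 (Y(X) = (1/8)*4 = 1/2)
b(n) = sqrt(-29 + n)
1182*(-1300) + b(Y(d(2))) = 1182*(-1300) + sqrt(-29 + 1/2) = -1536600 + sqrt(-57/2) = -1536600 + I*sqrt(114)/2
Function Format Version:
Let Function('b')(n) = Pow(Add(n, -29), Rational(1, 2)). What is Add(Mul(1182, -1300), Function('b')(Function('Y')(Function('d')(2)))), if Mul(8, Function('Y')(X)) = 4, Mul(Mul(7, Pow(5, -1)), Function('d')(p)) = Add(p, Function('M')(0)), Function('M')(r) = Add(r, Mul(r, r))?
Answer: Add(-1536600, Mul(Rational(1, 2), I, Pow(114, Rational(1, 2)))) ≈ Add(-1.5366e+6, Mul(5.3385, I))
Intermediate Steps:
Function('M')(r) = Add(r, Pow(r, 2))
Function('d')(p) = Mul(Rational(5, 7), p) (Function('d')(p) = Mul(Rational(5, 7), Add(p, Mul(0, Add(1, 0)))) = Mul(Rational(5, 7), Add(p, Mul(0, 1))) = Mul(Rational(5, 7), Add(p, 0)) = Mul(Rational(5, 7), p))
Function('Y')(X) = Rational(1, 2) (Function('Y')(X) = Mul(Rational(1, 8), 4) = Rational(1, 2))
Function('b')(n) = Pow(Add(-29, n), Rational(1, 2))
Add(Mul(1182, -1300), Function('b')(Function('Y')(Function('d')(2)))) = Add(Mul(1182, -1300), Pow(Add(-29, Rational(1, 2)), Rational(1, 2))) = Add(-1536600, Pow(Rational(-57, 2), Rational(1, 2))) = Add(-1536600, Mul(Rational(1, 2), I, Pow(114, Rational(1, 2))))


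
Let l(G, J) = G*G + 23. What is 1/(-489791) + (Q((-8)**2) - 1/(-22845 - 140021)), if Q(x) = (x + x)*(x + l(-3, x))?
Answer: 980217459088653/79770301006 ≈ 12288.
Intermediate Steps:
l(G, J) = 23 + G**2 (l(G, J) = G**2 + 23 = 23 + G**2)
Q(x) = 2*x*(32 + x) (Q(x) = (x + x)*(x + (23 + (-3)**2)) = (2*x)*(x + (23 + 9)) = (2*x)*(x + 32) = (2*x)*(32 + x) = 2*x*(32 + x))
1/(-489791) + (Q((-8)**2) - 1/(-22845 - 140021)) = 1/(-489791) + (2*(-8)**2*(32 + (-8)**2) - 1/(-22845 - 140021)) = -1/489791 + (2*64*(32 + 64) - 1/(-162866)) = -1/489791 + (2*64*96 - 1*(-1/162866)) = -1/489791 + (12288 + 1/162866) = -1/489791 + 2001297409/162866 = 980217459088653/79770301006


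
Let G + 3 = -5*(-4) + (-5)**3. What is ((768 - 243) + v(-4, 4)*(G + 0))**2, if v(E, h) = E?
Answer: 915849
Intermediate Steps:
G = -108 (G = -3 + (-5*(-4) + (-5)**3) = -3 + (20 - 125) = -3 - 105 = -108)
((768 - 243) + v(-4, 4)*(G + 0))**2 = ((768 - 243) - 4*(-108 + 0))**2 = (525 - 4*(-108))**2 = (525 + 432)**2 = 957**2 = 915849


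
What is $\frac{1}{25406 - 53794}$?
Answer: $- \frac{1}{28388} \approx -3.5226 \cdot 10^{-5}$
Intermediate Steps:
$\frac{1}{25406 - 53794} = \frac{1}{-28388} = - \frac{1}{28388}$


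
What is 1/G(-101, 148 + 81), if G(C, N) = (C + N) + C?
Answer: 1/27 ≈ 0.037037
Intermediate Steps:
G(C, N) = N + 2*C
1/G(-101, 148 + 81) = 1/((148 + 81) + 2*(-101)) = 1/(229 - 202) = 1/27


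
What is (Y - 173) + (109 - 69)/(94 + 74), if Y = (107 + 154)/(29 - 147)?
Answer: -433585/2478 ≈ -174.97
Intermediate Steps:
Y = -261/118 (Y = 261/(-118) = 261*(-1/118) = -261/118 ≈ -2.2119)
(Y - 173) + (109 - 69)/(94 + 74) = (-261/118 - 173) + (109 - 69)/(94 + 74) = -20675/118 + 40/168 = -20675/118 + 40*(1/168) = -20675/118 + 5/21 = -433585/2478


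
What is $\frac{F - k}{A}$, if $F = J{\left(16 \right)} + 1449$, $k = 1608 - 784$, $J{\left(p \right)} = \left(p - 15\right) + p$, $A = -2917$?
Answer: $- \frac{642}{2917} \approx -0.22009$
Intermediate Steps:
$J{\left(p \right)} = -15 + 2 p$ ($J{\left(p \right)} = \left(-15 + p\right) + p = -15 + 2 p$)
$k = 824$ ($k = 1608 - 784 = 824$)
$F = 1466$ ($F = \left(-15 + 2 \cdot 16\right) + 1449 = \left(-15 + 32\right) + 1449 = 17 + 1449 = 1466$)
$\frac{F - k}{A} = \frac{1466 - 824}{-2917} = \left(1466 - 824\right) \left(- \frac{1}{2917}\right) = 642 \left(- \frac{1}{2917}\right) = - \frac{642}{2917}$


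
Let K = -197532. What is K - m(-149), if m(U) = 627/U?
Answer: -29431641/149 ≈ -1.9753e+5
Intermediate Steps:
K - m(-149) = -197532 - 627/(-149) = -197532 - 627*(-1)/149 = -197532 - 1*(-627/149) = -197532 + 627/149 = -29431641/149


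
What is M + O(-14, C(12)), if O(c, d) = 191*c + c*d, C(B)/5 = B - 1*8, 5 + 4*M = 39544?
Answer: 27723/4 ≈ 6930.8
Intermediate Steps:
M = 39539/4 (M = -5/4 + (¼)*39544 = -5/4 + 9886 = 39539/4 ≈ 9884.8)
C(B) = -40 + 5*B (C(B) = 5*(B - 1*8) = 5*(B - 8) = 5*(-8 + B) = -40 + 5*B)
M + O(-14, C(12)) = 39539/4 - 14*(191 + (-40 + 5*12)) = 39539/4 - 14*(191 + (-40 + 60)) = 39539/4 - 14*(191 + 20) = 39539/4 - 14*211 = 39539/4 - 2954 = 27723/4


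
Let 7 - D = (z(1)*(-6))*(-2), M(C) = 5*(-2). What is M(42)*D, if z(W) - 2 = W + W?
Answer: 410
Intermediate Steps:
z(W) = 2 + 2*W (z(W) = 2 + (W + W) = 2 + 2*W)
M(C) = -10
D = -41 (D = 7 - (2 + 2*1)*(-6)*(-2) = 7 - (2 + 2)*(-6)*(-2) = 7 - 4*(-6)*(-2) = 7 - (-24)*(-2) = 7 - 1*48 = 7 - 48 = -41)
M(42)*D = -10*(-41) = 410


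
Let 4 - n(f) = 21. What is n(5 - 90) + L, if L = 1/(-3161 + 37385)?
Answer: -581807/34224 ≈ -17.000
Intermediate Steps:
n(f) = -17 (n(f) = 4 - 1*21 = 4 - 21 = -17)
L = 1/34224 ≈ 2.9219e-5
n(5 - 90) + L = -17 + 1/34224 = -581807/34224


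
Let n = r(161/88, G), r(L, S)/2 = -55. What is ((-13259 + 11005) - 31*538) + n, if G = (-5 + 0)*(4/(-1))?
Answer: -19042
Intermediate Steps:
G = 20 (G = -20*(-1) = -5*(-4) = 20)
r(L, S) = -110 (r(L, S) = 2*(-55) = -110)
n = -110
((-13259 + 11005) - 31*538) + n = ((-13259 + 11005) - 31*538) - 110 = (-2254 - 16678) - 110 = -18932 - 110 = -19042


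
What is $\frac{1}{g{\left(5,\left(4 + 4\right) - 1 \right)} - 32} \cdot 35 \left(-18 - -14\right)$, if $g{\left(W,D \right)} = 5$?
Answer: $\frac{140}{27} \approx 5.1852$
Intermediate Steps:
$\frac{1}{g{\left(5,\left(4 + 4\right) - 1 \right)} - 32} \cdot 35 \left(-18 - -14\right) = \frac{1}{5 - 32} \cdot 35 \left(-18 - -14\right) = \frac{1}{5 - 32} \cdot 35 \left(-18 + 14\right) = \frac{1}{-27} \cdot 35 \left(-4\right) = \left(- \frac{1}{27}\right) 35 \left(-4\right) = \left(- \frac{35}{27}\right) \left(-4\right) = \frac{140}{27}$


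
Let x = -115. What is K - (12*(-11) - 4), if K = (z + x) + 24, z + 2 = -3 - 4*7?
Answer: 12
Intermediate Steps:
z = -33 (z = -2 + (-3 - 4*7) = -2 + (-3 - 28) = -2 - 31 = -33)
K = -124 (K = (-33 - 115) + 24 = -148 + 24 = -124)
K - (12*(-11) - 4) = -124 - (12*(-11) - 4) = -124 - (-132 - 4) = -124 - 1*(-136) = -124 + 136 = 12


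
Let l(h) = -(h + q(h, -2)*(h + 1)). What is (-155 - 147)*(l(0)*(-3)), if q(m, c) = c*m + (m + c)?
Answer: 1812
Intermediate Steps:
q(m, c) = c + m + c*m (q(m, c) = c*m + (c + m) = c + m + c*m)
l(h) = -h - (1 + h)*(-2 - h) (l(h) = -(h + (-2 + h - 2*h)*(h + 1)) = -(h + (-2 - h)*(1 + h)) = -(h + (1 + h)*(-2 - h)) = -h - (1 + h)*(-2 - h))
(-155 - 147)*(l(0)*(-3)) = (-155 - 147)*((2 + 0*(2 + 0))*(-3)) = -302*(2 + 0*2)*(-3) = -302*(2 + 0)*(-3) = -604*(-3) = -302*(-6) = 1812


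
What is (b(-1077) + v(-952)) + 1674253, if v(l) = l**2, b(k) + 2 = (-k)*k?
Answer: 1420626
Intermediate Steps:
b(k) = -2 - k**2 (b(k) = -2 + (-k)*k = -2 - k**2)
(b(-1077) + v(-952)) + 1674253 = ((-2 - 1*(-1077)**2) + (-952)**2) + 1674253 = ((-2 - 1*1159929) + 906304) + 1674253 = ((-2 - 1159929) + 906304) + 1674253 = (-1159931 + 906304) + 1674253 = -253627 + 1674253 = 1420626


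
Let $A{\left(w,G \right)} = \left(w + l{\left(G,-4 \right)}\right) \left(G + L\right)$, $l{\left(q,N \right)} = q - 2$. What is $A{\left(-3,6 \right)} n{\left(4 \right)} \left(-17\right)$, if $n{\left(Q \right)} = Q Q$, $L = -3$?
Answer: $-816$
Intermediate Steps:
$l{\left(q,N \right)} = -2 + q$
$n{\left(Q \right)} = Q^{2}$
$A{\left(w,G \right)} = \left(-3 + G\right) \left(-2 + G + w\right)$ ($A{\left(w,G \right)} = \left(w + \left(-2 + G\right)\right) \left(G - 3\right) = \left(-2 + G + w\right) \left(-3 + G\right) = \left(-3 + G\right) \left(-2 + G + w\right)$)
$A{\left(-3,6 \right)} n{\left(4 \right)} \left(-17\right) = \left(6 + 6^{2} - 30 - -9 + 6 \left(-3\right)\right) 4^{2} \left(-17\right) = \left(6 + 36 - 30 + 9 - 18\right) 16 \left(-17\right) = 3 \cdot 16 \left(-17\right) = 48 \left(-17\right) = -816$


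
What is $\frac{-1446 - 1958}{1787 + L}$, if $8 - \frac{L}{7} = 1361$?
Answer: $\frac{851}{1921} \approx 0.443$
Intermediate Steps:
$L = -9471$ ($L = 56 - 9527 = -9471$)
$\frac{-1446 - 1958}{1787 + L} = \frac{-1446 - 1958}{1787 - 9471} = - \frac{3404}{-7684} = \left(-3404\right) \left(- \frac{1}{7684}\right) = \frac{851}{1921}$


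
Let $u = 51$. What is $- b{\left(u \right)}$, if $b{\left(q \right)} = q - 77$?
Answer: $26$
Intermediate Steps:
$b{\left(q \right)} = -77 + q$
$- b{\left(u \right)} = - (-77 + 51) = \left(-1\right) \left(-26\right) = 26$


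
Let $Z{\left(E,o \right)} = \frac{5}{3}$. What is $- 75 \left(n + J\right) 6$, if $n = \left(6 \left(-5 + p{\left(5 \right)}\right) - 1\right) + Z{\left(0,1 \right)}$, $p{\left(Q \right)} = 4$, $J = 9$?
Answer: $-1650$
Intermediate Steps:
$Z{\left(E,o \right)} = \frac{5}{3}$ ($Z{\left(E,o \right)} = 5 \cdot \frac{1}{3} = \frac{5}{3}$)
$n = - \frac{16}{3}$ ($n = \left(6 \left(-5 + 4\right) - 1\right) + \frac{5}{3} = \left(6 \left(-1\right) - 1\right) + \frac{5}{3} = \left(-6 - 1\right) + \frac{5}{3} = -7 + \frac{5}{3} = - \frac{16}{3} \approx -5.3333$)
$- 75 \left(n + J\right) 6 = - 75 \left(- \frac{16}{3} + 9\right) 6 = - 75 \cdot \frac{11}{3} \cdot 6 = \left(-75\right) 22 = -1650$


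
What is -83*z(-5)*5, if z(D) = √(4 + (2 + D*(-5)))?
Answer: -415*√31 ≈ -2310.6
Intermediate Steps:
z(D) = √(6 - 5*D) (z(D) = √(4 + (2 - 5*D)) = √(6 - 5*D))
-83*z(-5)*5 = -83*√(6 - 5*(-5))*5 = -83*√(6 + 25)*5 = -83*√31*5 = -415*√31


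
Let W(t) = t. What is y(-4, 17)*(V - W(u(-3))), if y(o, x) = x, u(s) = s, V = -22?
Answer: -323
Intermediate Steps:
y(-4, 17)*(V - W(u(-3))) = 17*(-22 - 1*(-3)) = 17*(-22 + 3) = 17*(-19) = -323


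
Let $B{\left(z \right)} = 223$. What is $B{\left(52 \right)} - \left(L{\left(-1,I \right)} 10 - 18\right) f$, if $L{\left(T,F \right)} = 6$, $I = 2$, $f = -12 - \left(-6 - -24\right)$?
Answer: $1483$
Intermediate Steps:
$f = -30$ ($f = -12 - \left(-6 + 24\right) = -12 - 18 = -30$)
$B{\left(52 \right)} - \left(L{\left(-1,I \right)} 10 - 18\right) f = 223 - \left(6 \cdot 10 - 18\right) \left(-30\right) = 223 - \left(60 - 18\right) \left(-30\right) = 223 - 42 \left(-30\right) = 223 - -1260 = 223 + 1260 = 1483$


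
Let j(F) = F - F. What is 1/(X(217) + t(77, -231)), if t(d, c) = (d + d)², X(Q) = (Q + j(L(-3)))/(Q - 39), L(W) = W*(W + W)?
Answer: 178/4221665 ≈ 4.2163e-5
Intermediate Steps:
L(W) = 2*W² (L(W) = W*(2*W) = 2*W²)
j(F) = 0
X(Q) = Q/(-39 + Q) (X(Q) = (Q + 0)/(Q - 39) = Q/(-39 + Q))
t(d, c) = 4*d² (t(d, c) = (2*d)² = 4*d²)
1/(X(217) + t(77, -231)) = 1/(217/(-39 + 217) + 4*77²) = 1/(217/178 + 4*5929) = 1/(217*(1/178) + 23716) = 1/(217/178 + 23716) = 1/(4221665/178) = 178/4221665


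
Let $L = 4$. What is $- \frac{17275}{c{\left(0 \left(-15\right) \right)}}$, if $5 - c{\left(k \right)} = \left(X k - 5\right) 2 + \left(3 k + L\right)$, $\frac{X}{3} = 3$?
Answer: $- \frac{17275}{11} \approx -1570.5$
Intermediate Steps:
$X = 9$ ($X = 3 \cdot 3 = 9$)
$c{\left(k \right)} = 11 - 21 k$ ($c{\left(k \right)} = 5 - \left(\left(9 k - 5\right) 2 + \left(3 k + 4\right)\right) = 5 - \left(\left(-5 + 9 k\right) 2 + \left(4 + 3 k\right)\right) = 5 - \left(\left(-10 + 18 k\right) + \left(4 + 3 k\right)\right) = 5 - \left(-6 + 21 k\right) = 11 - 21 k$)
$- \frac{17275}{c{\left(0 \left(-15\right) \right)}} = - \frac{17275}{11 - 21 \cdot 0 \left(-15\right)} = - \frac{17275}{11 - 0} = - \frac{17275}{11 + 0} = - \frac{17275}{11}$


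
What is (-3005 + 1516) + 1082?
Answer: -407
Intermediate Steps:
(-3005 + 1516) + 1082 = -1489 + 1082 = -407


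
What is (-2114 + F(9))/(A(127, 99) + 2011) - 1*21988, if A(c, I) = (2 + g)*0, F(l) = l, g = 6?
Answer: -44219973/2011 ≈ -21989.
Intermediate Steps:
A(c, I) = 0 (A(c, I) = (2 + 6)*0 = 8*0 = 0)
(-2114 + F(9))/(A(127, 99) + 2011) - 1*21988 = (-2114 + 9)/(0 + 2011) - 1*21988 = -2105/2011 - 21988 = -44219973/2011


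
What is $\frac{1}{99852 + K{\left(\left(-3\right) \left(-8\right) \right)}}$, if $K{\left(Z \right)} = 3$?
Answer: $\frac{1}{99855} \approx 1.0015 \cdot 10^{-5}$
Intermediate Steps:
$\frac{1}{99852 + K{\left(\left(-3\right) \left(-8\right) \right)}} = \frac{1}{99852 + 3} = \frac{1}{99855}$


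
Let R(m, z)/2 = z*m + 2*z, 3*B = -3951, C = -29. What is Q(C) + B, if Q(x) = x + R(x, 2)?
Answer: -1454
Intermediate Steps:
B = -1317 (B = (⅓)*(-3951) = -1317)
R(m, z) = 4*z + 2*m*z (R(m, z) = 2*(z*m + 2*z) = 2*(m*z + 2*z) = 2*(2*z + m*z) = 4*z + 2*m*z)
Q(x) = 8 + 5*x (Q(x) = x + 2*2*(2 + x) = x + (8 + 4*x) = 8 + 5*x)
Q(C) + B = (8 + 5*(-29)) - 1317 = (8 - 145) - 1317 = -137 - 1317 = -1454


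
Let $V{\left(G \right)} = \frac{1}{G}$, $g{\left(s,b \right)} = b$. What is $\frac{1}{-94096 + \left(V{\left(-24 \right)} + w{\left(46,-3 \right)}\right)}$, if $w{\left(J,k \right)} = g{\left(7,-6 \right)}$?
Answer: $- \frac{24}{2258449} \approx -1.0627 \cdot 10^{-5}$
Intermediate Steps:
$w{\left(J,k \right)} = -6$
$\frac{1}{-94096 + \left(V{\left(-24 \right)} + w{\left(46,-3 \right)}\right)} = \frac{1}{-94096 - \left(6 - \frac{1}{-24}\right)} = \frac{1}{-94096 - \frac{145}{24}} = \frac{1}{- \frac{2258449}{24}} = - \frac{24}{2258449}$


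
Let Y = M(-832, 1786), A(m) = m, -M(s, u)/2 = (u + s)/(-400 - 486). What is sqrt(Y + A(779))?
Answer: sqrt(153300593)/443 ≈ 27.949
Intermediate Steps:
M(s, u) = s/443 + u/443 (M(s, u) = -2*(u + s)/(-400 - 486) = -2*(s + u)/(-886) = -2*(s + u)*(-1)/886 = -2*(-s/886 - u/886) = s/443 + u/443)
Y = 954/443 (Y = (1/443)*(-832) + (1/443)*1786 = -832/443 + 1786/443 = 954/443 ≈ 2.1535)
sqrt(Y + A(779)) = sqrt(954/443 + 779) = sqrt(346051/443) = sqrt(153300593)/443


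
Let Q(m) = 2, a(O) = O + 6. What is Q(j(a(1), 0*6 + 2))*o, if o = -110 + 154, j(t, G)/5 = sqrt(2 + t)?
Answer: 88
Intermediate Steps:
a(O) = 6 + O
j(t, G) = 5*sqrt(2 + t)
o = 44
Q(j(a(1), 0*6 + 2))*o = 2*44 = 88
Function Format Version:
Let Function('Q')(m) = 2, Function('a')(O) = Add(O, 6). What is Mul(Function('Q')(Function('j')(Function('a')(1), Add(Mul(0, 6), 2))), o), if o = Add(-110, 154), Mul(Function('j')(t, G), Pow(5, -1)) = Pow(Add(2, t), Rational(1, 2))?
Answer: 88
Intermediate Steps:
Function('a')(O) = Add(6, O)
Function('j')(t, G) = Mul(5, Pow(Add(2, t), Rational(1, 2)))
o = 44
Mul(Function('Q')(Function('j')(Function('a')(1), Add(Mul(0, 6), 2))), o) = Mul(2, 44) = 88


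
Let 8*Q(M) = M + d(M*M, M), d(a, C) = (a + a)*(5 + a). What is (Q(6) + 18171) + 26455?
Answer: 179983/4 ≈ 44996.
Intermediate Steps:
d(a, C) = 2*a*(5 + a) (d(a, C) = (2*a)*(5 + a) = 2*a*(5 + a))
Q(M) = M/8 + M**2*(5 + M**2)/4 (Q(M) = (M + 2*(M*M)*(5 + M*M))/8 = (M + 2*M**2*(5 + M**2))/8 = M/8 + M**2*(5 + M**2)/4)
(Q(6) + 18171) + 26455 = ((1/8)*6*(1 + 2*6*(5 + 6**2)) + 18171) + 26455 = ((1/8)*6*(1 + 2*6*(5 + 36)) + 18171) + 26455 = ((1/8)*6*(1 + 2*6*41) + 18171) + 26455 = ((1/8)*6*(1 + 492) + 18171) + 26455 = ((1/8)*6*493 + 18171) + 26455 = (1479/4 + 18171) + 26455 = 74163/4 + 26455 = 179983/4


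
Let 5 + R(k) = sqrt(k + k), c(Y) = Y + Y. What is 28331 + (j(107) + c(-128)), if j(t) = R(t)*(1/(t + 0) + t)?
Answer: 2946775/107 + 11450*sqrt(214)/107 ≈ 29105.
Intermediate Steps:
c(Y) = 2*Y
R(k) = -5 + sqrt(2)*sqrt(k) (R(k) = -5 + sqrt(k + k) = -5 + sqrt(2*k) = -5 + sqrt(2)*sqrt(k))
j(t) = (-5 + sqrt(2)*sqrt(t))*(t + 1/t) (j(t) = (-5 + sqrt(2)*sqrt(t))*(1/(t + 0) + t) = (-5 + sqrt(2)*sqrt(t))*(1/t + t) = (-5 + sqrt(2)*sqrt(t))*(t + 1/t))
28331 + (j(107) + c(-128)) = 28331 + ((1 + 107**2)*(-5 + sqrt(2)*sqrt(107))/107 + 2*(-128)) = 28331 + ((1 + 11449)*(-5 + sqrt(214))/107 - 256) = 28331 + ((1/107)*11450*(-5 + sqrt(214)) - 256) = 28331 + ((-57250/107 + 11450*sqrt(214)/107) - 256) = 28331 + (-84642/107 + 11450*sqrt(214)/107) = 2946775/107 + 11450*sqrt(214)/107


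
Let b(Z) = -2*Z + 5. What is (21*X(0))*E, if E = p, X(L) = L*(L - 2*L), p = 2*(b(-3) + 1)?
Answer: 0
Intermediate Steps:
b(Z) = 5 - 2*Z
p = 24 (p = 2*((5 - 2*(-3)) + 1) = 2*((5 + 6) + 1) = 2*(11 + 1) = 2*12 = 24)
X(L) = -L**2 (X(L) = L*(-L) = -L**2)
E = 24
(21*X(0))*E = (21*(-1*0**2))*24 = (21*(-1*0))*24 = (21*0)*24 = 0*24 = 0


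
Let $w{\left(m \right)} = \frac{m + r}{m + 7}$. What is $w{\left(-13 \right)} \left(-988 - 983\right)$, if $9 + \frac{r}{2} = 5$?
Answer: $- \frac{13797}{2} \approx -6898.5$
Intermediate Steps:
$r = -8$ ($r = -18 + 2 \cdot 5 = -18 + 10 = -8$)
$w{\left(m \right)} = \frac{-8 + m}{7 + m}$ ($w{\left(m \right)} = \frac{m - 8}{m + 7} = \frac{-8 + m}{7 + m}$)
$w{\left(-13 \right)} \left(-988 - 983\right) = \frac{-8 - 13}{7 - 13} \left(-988 - 983\right) = \frac{1}{-6} \left(-21\right) \left(-1971\right) = \left(- \frac{1}{6}\right) \left(-21\right) \left(-1971\right) = \frac{7}{2} \left(-1971\right) = - \frac{13797}{2}$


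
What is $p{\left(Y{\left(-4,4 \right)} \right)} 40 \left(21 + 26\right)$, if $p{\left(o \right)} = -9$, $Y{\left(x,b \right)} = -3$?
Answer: $-16920$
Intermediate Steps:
$p{\left(Y{\left(-4,4 \right)} \right)} 40 \left(21 + 26\right) = \left(-9\right) 40 \left(21 + 26\right) = \left(-360\right) 47 = -16920$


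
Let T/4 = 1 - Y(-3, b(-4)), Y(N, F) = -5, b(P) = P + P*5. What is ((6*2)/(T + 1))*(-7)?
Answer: -84/25 ≈ -3.3600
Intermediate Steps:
b(P) = 6*P (b(P) = P + 5*P = 6*P)
T = 24 (T = 4*(1 - 1*(-5)) = 4*(1 + 5) = 4*6 = 24)
((6*2)/(T + 1))*(-7) = ((6*2)/(24 + 1))*(-7) = (12/25)*(-7) = -84/25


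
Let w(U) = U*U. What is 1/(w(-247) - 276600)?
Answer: -1/215591 ≈ -4.6384e-6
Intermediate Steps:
w(U) = U**2
1/(w(-247) - 276600) = 1/((-247)**2 - 276600) = 1/(61009 - 276600) = 1/(-215591) = -1/215591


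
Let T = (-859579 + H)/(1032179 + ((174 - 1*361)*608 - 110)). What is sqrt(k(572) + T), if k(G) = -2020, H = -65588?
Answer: I*sqrt(1704535761993871)/918373 ≈ 44.956*I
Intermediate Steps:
T = -925167/918373 (T = (-859579 - 65588)/(1032179 + ((174 - 1*361)*608 - 110)) = -925167/(1032179 + ((174 - 361)*608 - 110)) = -925167/(1032179 + (-187*608 - 110)) = -925167/(1032179 + (-113696 - 110)) = -925167/(1032179 - 113806) = -925167/918373 ≈ -1.0074)
sqrt(k(572) + T) = sqrt(-2020 - 925167/918373) = sqrt(-1856038627/918373) = I*sqrt(1704535761993871)/918373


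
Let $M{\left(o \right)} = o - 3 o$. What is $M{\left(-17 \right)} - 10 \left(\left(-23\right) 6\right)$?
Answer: $1414$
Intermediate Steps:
$M{\left(o \right)} = - 2 o$
$M{\left(-17 \right)} - 10 \left(\left(-23\right) 6\right) = \left(-2\right) \left(-17\right) - 10 \left(\left(-23\right) 6\right) = 34 - -1380 = 34 + 1380 = 1414$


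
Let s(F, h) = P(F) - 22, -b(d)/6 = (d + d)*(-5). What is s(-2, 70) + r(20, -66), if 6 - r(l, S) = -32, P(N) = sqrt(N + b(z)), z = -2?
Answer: 16 + I*sqrt(122) ≈ 16.0 + 11.045*I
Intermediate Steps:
b(d) = 60*d (b(d) = -6*(d + d)*(-5) = -6*2*d*(-5) = -(-60)*d = 60*d)
P(N) = sqrt(-120 + N) (P(N) = sqrt(N + 60*(-2)) = sqrt(N - 120) = sqrt(-120 + N))
s(F, h) = -22 + sqrt(-120 + F) (s(F, h) = sqrt(-120 + F) - 22 = -22 + sqrt(-120 + F))
r(l, S) = 38 (r(l, S) = 6 - 1*(-32) = 6 + 32 = 38)
s(-2, 70) + r(20, -66) = (-22 + sqrt(-120 - 2)) + 38 = (-22 + sqrt(-122)) + 38 = (-22 + I*sqrt(122)) + 38 = 16 + I*sqrt(122)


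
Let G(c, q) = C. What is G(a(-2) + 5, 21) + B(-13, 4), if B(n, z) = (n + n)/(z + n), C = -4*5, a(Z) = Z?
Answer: -154/9 ≈ -17.111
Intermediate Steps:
C = -20
G(c, q) = -20
B(n, z) = 2*n/(n + z) (B(n, z) = (2*n)/(n + z) = 2*n/(n + z))
G(a(-2) + 5, 21) + B(-13, 4) = -20 + 2*(-13)/(-13 + 4) = -20 + 2*(-13)/(-9) = -20 + 2*(-13)*(-⅑) = -20 + 26/9 = -154/9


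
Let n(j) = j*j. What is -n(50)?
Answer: -2500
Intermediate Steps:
n(j) = j²
-n(50) = -1*50² = -1*2500 = -2500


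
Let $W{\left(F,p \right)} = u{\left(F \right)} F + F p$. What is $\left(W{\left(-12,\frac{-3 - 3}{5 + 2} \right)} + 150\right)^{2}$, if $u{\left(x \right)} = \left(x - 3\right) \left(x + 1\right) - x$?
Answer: $\frac{188952516}{49} \approx 3.8562 \cdot 10^{6}$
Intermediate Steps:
$u{\left(x \right)} = - x + \left(1 + x\right) \left(-3 + x\right)$ ($u{\left(x \right)} = \left(-3 + x\right) \left(1 + x\right) - x = \left(1 + x\right) \left(-3 + x\right) - x = - x + \left(1 + x\right) \left(-3 + x\right)$)
$W{\left(F,p \right)} = F p + F \left(-3 + F^{2} - 3 F\right)$ ($W{\left(F,p \right)} = \left(-3 + F^{2} - 3 F\right) F + F p = F \left(-3 + F^{2} - 3 F\right) + F p = F p + F \left(-3 + F^{2} - 3 F\right)$)
$\left(W{\left(-12,\frac{-3 - 3}{5 + 2} \right)} + 150\right)^{2} = \left(- 12 \left(-3 + \frac{-3 - 3}{5 + 2} + \left(-12\right)^{2} - -36\right) + 150\right)^{2} = \left(- 12 \left(-3 - \frac{6}{7} + 144 + 36\right) + 150\right)^{2} = \left(\left(-12\right) \frac{1233}{7} + 150\right)^{2} = \left(- \frac{14796}{7} + 150\right)^{2} = \left(- \frac{13746}{7}\right)^{2} = \frac{188952516}{49}$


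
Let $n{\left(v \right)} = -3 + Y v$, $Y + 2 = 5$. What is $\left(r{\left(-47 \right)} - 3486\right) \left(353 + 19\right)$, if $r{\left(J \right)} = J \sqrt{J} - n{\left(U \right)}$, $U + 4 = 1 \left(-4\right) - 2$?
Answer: $-1284516 - 17484 i \sqrt{47} \approx -1.2845 \cdot 10^{6} - 1.1986 \cdot 10^{5} i$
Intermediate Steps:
$Y = 3$ ($Y = -2 + 5 = 3$)
$U = -10$ ($U = -4 + \left(1 \left(-4\right) - 2\right) = -4 - 6 = -10$)
$n{\left(v \right)} = -3 + 3 v$
$r{\left(J \right)} = 33 + J^{\frac{3}{2}}$ ($r{\left(J \right)} = J \sqrt{J} - \left(-3 + 3 \left(-10\right)\right) = J^{\frac{3}{2}} - \left(-3 - 30\right) = J^{\frac{3}{2}} - -33 = J^{\frac{3}{2}} + 33 = 33 + J^{\frac{3}{2}}$)
$\left(r{\left(-47 \right)} - 3486\right) \left(353 + 19\right) = \left(\left(33 + \left(-47\right)^{\frac{3}{2}}\right) - 3486\right) \left(353 + 19\right) = \left(\left(33 - 47 i \sqrt{47}\right) - 3486\right) 372 = \left(-3453 - 47 i \sqrt{47}\right) 372 = -1284516 - 17484 i \sqrt{47}$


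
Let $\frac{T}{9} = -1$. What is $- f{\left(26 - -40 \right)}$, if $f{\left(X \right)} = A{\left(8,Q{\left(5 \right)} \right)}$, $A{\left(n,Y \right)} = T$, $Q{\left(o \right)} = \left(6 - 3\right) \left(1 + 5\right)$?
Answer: $9$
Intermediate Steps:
$T = -9$ ($T = 9 \left(-1\right) = -9$)
$Q{\left(o \right)} = 18$ ($Q{\left(o \right)} = 3 \cdot 6 = 18$)
$A{\left(n,Y \right)} = -9$
$f{\left(X \right)} = -9$
$- f{\left(26 - -40 \right)} = \left(-1\right) \left(-9\right) = 9$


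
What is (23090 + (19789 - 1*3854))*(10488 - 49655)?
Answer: -1528492175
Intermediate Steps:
(23090 + (19789 - 1*3854))*(10488 - 49655) = (23090 + (19789 - 3854))*(-39167) = (23090 + 15935)*(-39167) = 39025*(-39167) = -1528492175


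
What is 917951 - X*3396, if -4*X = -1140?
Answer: -49909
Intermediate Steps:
X = 285 (X = -¼*(-1140) = 285)
917951 - X*3396 = 917951 - 285*3396 = 917951 - 1*967860 = 917951 - 967860 = -49909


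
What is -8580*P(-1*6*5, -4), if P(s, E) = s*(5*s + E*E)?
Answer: -34491600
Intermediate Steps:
P(s, E) = s*(E**2 + 5*s) (P(s, E) = s*(5*s + E**2) = s*(E**2 + 5*s))
-8580*P(-1*6*5, -4) = -8580*-1*6*5*((-4)**2 + 5*(-1*6*5)) = -8580*(-6*5)*(16 + 5*(-6*5)) = -(-257400)*(16 + 5*(-30)) = -(-257400)*(16 - 150) = -(-257400)*(-134) = -8580*4020 = -34491600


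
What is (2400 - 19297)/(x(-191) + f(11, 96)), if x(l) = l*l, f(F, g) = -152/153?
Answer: -2585241/5581441 ≈ -0.46319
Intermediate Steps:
f(F, g) = -152/153 (f(F, g) = -152*1/153 = -152/153)
x(l) = l**2
(2400 - 19297)/(x(-191) + f(11, 96)) = (2400 - 19297)/((-191)**2 - 152/153) = -16897/(36481 - 152/153) = -16897/5581441/153 = -16897*153/5581441 = -2585241/5581441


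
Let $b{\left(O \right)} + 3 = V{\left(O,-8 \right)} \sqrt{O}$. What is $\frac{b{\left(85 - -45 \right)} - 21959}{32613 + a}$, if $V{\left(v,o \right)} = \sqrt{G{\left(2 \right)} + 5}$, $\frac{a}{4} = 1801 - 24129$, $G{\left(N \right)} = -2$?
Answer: $\frac{21962}{56699} - \frac{\sqrt{390}}{56699} \approx 0.387$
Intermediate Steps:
$a = -89312$ ($a = 4 \left(1801 - 24129\right) = 4 \left(-22328\right) = -89312$)
$V{\left(v,o \right)} = \sqrt{3}$ ($V{\left(v,o \right)} = \sqrt{-2 + 5} = \sqrt{3}$)
$b{\left(O \right)} = -3 + \sqrt{3} \sqrt{O}$
$\frac{b{\left(85 - -45 \right)} - 21959}{32613 + a} = \frac{\left(-3 + \sqrt{3} \sqrt{85 - -45}\right) - 21959}{32613 - 89312} = \frac{\left(-3 + \sqrt{3} \sqrt{85 + 45}\right) - 21959}{-56699} = \left(\left(-3 + \sqrt{3} \sqrt{130}\right) - 21959\right) \left(- \frac{1}{56699}\right) = \left(\left(-3 + \sqrt{390}\right) - 21959\right) \left(- \frac{1}{56699}\right) = \left(-21962 + \sqrt{390}\right) \left(- \frac{1}{56699}\right) = \frac{21962}{56699} - \frac{\sqrt{390}}{56699}$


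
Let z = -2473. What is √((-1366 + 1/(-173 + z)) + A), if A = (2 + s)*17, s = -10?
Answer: I*√23845758/126 ≈ 38.756*I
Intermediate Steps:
A = -136 (A = (2 - 10)*17 = -8*17 = -136)
√((-1366 + 1/(-173 + z)) + A) = √((-1366 + 1/(-173 - 2473)) - 136) = √((-1366 + 1/(-2646)) - 136) = √((-1366 - 1/2646) - 136) = √(-3614437/2646 - 136) = √(-3974293/2646) = I*√23845758/126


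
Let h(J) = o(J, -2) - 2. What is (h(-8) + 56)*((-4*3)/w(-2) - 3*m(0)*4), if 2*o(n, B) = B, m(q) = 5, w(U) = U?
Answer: -2862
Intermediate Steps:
o(n, B) = B/2
h(J) = -3 (h(J) = (1/2)*(-2) - 2 = -1 - 2 = -3)
(h(-8) + 56)*((-4*3)/w(-2) - 3*m(0)*4) = (-3 + 56)*(-4*3/(-2) - 3*5*4) = 53*(-12*(-1/2) - 15*4) = 53*(6 - 60) = 53*(-54) = -2862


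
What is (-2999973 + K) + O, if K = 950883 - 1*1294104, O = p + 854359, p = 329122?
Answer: -2159713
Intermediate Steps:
O = 1183481 (O = 329122 + 854359 = 1183481)
K = -343221 (K = 950883 - 1294104 = -343221)
(-2999973 + K) + O = (-2999973 - 343221) + 1183481 = -3343194 + 1183481 = -2159713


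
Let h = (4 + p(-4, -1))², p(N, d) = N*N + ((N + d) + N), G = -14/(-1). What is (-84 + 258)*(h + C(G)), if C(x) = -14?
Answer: 18618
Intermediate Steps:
G = 14 (G = -14*(-1) = 14)
p(N, d) = d + N² + 2*N (p(N, d) = N² + (d + 2*N) = d + N² + 2*N)
h = 121 (h = (4 + (-1 + (-4)² + 2*(-4)))² = (4 + (-1 + 16 - 8))² = (4 + 7)² = 11² = 121)
(-84 + 258)*(h + C(G)) = (-84 + 258)*(121 - 14) = 174*107 = 18618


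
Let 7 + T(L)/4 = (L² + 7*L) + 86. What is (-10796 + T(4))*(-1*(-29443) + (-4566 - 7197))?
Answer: -182174720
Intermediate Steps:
T(L) = 316 + 4*L² + 28*L (T(L) = -28 + 4*((L² + 7*L) + 86) = -28 + 4*(86 + L² + 7*L) = -28 + (344 + 4*L² + 28*L) = 316 + 4*L² + 28*L)
(-10796 + T(4))*(-1*(-29443) + (-4566 - 7197)) = (-10796 + (316 + 4*4² + 28*4))*(-1*(-29443) + (-4566 - 7197)) = (-10796 + (316 + 4*16 + 112))*(29443 - 11763) = (-10796 + (316 + 64 + 112))*17680 = (-10796 + 492)*17680 = -10304*17680 = -182174720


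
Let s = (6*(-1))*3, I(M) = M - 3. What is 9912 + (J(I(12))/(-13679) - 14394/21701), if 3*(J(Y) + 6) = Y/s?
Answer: 17652962436869/1781087874 ≈ 9911.3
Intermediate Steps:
I(M) = -3 + M
s = -18 (s = -6*3 = -18)
J(Y) = -6 - Y/54 (J(Y) = -6 + (Y/(-18))/3 = -6 + (Y*(-1/18))/3 = -6 + (-Y/18)/3 = -6 - Y/54)
9912 + (J(I(12))/(-13679) - 14394/21701) = 9912 + ((-6 - (-3 + 12)/54)/(-13679) - 14394/21701) = 9912 + ((-6 - 1/54*9)*(-1/13679) - 14394*1/21701) = 9912 + ((-6 - 1/6)*(-1/13679) - 14394/21701) = 9912 + (-37/6*(-1/13679) - 14394/21701) = 9912 + (37/82074 - 14394/21701) = 9912 - 1180570219/1781087874 = 17652962436869/1781087874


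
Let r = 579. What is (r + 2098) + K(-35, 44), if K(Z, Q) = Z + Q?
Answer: 2686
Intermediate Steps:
K(Z, Q) = Q + Z
(r + 2098) + K(-35, 44) = (579 + 2098) + (44 - 35) = 2677 + 9 = 2686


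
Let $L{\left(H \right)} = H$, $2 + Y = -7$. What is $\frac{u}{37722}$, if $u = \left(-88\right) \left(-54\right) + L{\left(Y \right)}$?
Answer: $\frac{1581}{12574} \approx 0.12574$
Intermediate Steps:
$Y = -9$ ($Y = -2 - 7 = -9$)
$u = 4743$ ($u = \left(-88\right) \left(-54\right) - 9 = 4752 - 9 = 4743$)
$\frac{u}{37722} = \frac{4743}{37722} = 4743 \cdot \frac{1}{37722} = \frac{1581}{12574}$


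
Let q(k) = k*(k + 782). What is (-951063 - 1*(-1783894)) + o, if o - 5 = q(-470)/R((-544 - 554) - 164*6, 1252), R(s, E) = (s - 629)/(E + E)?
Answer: 2625004956/2711 ≈ 9.6828e+5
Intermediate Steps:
R(s, E) = (-629 + s)/(2*E) (R(s, E) = (-629 + s)/((2*E)) = (-629 + s)*(1/(2*E)) = (-629 + s)/(2*E))
q(k) = k*(782 + k)
o = 367200115/2711 (o = 5 + (-470*(782 - 470))/(((½)*(-629 + ((-544 - 554) - 164*6))/1252)) = 5 + (-470*312)/(((½)*(1/1252)*(-629 + (-1098 - 984)))) = 5 - 146640*2504/(-629 - 2082) = 5 - 146640/((½)*(1/1252)*(-2711)) = 5 - 146640/(-2711/2504) = 5 - 146640*(-2504/2711) = 5 + 367186560/2711 = 367200115/2711 ≈ 1.3545e+5)
(-951063 - 1*(-1783894)) + o = (-951063 - 1*(-1783894)) + 367200115/2711 = (-951063 + 1783894) + 367200115/2711 = 832831 + 367200115/2711 = 2625004956/2711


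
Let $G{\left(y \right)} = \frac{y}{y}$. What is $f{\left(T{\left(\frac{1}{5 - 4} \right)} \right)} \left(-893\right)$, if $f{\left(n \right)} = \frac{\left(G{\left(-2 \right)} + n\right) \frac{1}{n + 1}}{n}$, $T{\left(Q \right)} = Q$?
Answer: $-893$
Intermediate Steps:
$G{\left(y \right)} = 1$
$f{\left(n \right)} = \frac{1}{n}$ ($f{\left(n \right)} = \frac{\left(1 + n\right) \frac{1}{n + 1}}{n} = \frac{\left(1 + n\right) \frac{1}{1 + n}}{n} = 1 \frac{1}{n} = \frac{1}{n}$)
$f{\left(T{\left(\frac{1}{5 - 4} \right)} \right)} \left(-893\right) = \frac{1}{\frac{1}{5 - 4}} \left(-893\right) = \frac{1}{1^{-1}} \left(-893\right) = 1^{-1} \left(-893\right) = 1 \left(-893\right) = -893$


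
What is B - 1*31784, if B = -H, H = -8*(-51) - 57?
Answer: -32135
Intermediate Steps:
H = 351 (H = 408 - 57 = 351)
B = -351 (B = -1*351 = -351)
B - 1*31784 = -351 - 1*31784 = -351 - 31784 = -32135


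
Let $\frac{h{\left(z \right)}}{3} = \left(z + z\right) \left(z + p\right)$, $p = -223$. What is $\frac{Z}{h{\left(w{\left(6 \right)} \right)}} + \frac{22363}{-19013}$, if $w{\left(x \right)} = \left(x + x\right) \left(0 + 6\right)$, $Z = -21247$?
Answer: $- \frac{1054814005}{1240256016} \approx -0.85048$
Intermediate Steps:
$w{\left(x \right)} = 12 x$ ($w{\left(x \right)} = 2 x 6 = 12 x$)
$h{\left(z \right)} = 6 z \left(-223 + z\right)$ ($h{\left(z \right)} = 3 \left(z + z\right) \left(z - 223\right) = 3 \cdot 2 z \left(-223 + z\right) = 6 z \left(-223 + z\right)$)
$\frac{Z}{h{\left(w{\left(6 \right)} \right)}} + \frac{22363}{-19013} = - \frac{21247}{6 \cdot 12 \cdot 6 \left(-223 + 12 \cdot 6\right)} + \frac{22363}{-19013} = - \frac{21247}{6 \cdot 72 \left(-223 + 72\right)} + 22363 \left(- \frac{1}{19013}\right) = - \frac{21247}{6 \cdot 72 \left(-151\right)} - \frac{22363}{19013} = - \frac{21247}{-65232} - \frac{22363}{19013} = \left(-21247\right) \left(- \frac{1}{65232}\right) - \frac{22363}{19013} = \frac{21247}{65232} - \frac{22363}{19013} = - \frac{1054814005}{1240256016}$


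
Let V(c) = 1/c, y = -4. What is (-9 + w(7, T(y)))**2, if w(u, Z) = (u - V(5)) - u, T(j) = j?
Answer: 2116/25 ≈ 84.640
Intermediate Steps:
w(u, Z) = -1/5 (w(u, Z) = (u - 1/5) - u = (-1/5 + u) - u = -1/5)
(-9 + w(7, T(y)))**2 = (-9 - 1/5)**2 = (-46/5)**2 = 2116/25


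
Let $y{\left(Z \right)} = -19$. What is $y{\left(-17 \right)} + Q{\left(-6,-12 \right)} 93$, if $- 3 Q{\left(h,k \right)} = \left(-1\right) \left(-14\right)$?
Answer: $-453$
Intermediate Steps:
$Q{\left(h,k \right)} = - \frac{14}{3}$ ($Q{\left(h,k \right)} = - \frac{\left(-1\right) \left(-14\right)}{3} = \left(- \frac{1}{3}\right) 14 = - \frac{14}{3}$)
$y{\left(-17 \right)} + Q{\left(-6,-12 \right)} 93 = -19 - 434 = -453$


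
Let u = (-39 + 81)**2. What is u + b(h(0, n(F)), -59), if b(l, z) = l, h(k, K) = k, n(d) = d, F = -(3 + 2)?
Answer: 1764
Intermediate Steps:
F = -5 (F = -1*5 = -5)
u = 1764 (u = 42**2 = 1764)
u + b(h(0, n(F)), -59) = 1764 + 0 = 1764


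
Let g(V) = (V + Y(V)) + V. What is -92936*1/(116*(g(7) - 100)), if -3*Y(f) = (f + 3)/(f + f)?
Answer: 487914/52519 ≈ 9.2902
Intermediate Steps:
Y(f) = -(3 + f)/(6*f) (Y(f) = -(f + 3)/(3*(f + f)) = -(3 + f)/(3*(2*f)) = -(3 + f)*1/(2*f)/3 = -(3 + f)/(6*f))
g(V) = 2*V + (-3 - V)/(6*V) (g(V) = (V + (-3 - V)/(6*V)) + V = 2*V + (-3 - V)/(6*V))
-92936*1/(116*(g(7) - 100)) = -92936*1/(116*((⅙)*(-3 - 1*7 + 12*7²)/7 - 100)) = -92936*1/(116*((⅙)*(⅐)*(-3 - 7 + 12*49) - 100)) = -92936*1/(116*((⅙)*(⅐)*(-3 - 7 + 588) - 100)) = -92936*1/(116*((⅙)*(⅐)*578 - 100)) = -92936*1/(116*(289/21 - 100)) = -92936/(116*(-1811/21)) = -92936/(-210076/21) = -92936*(-21/210076) = 487914/52519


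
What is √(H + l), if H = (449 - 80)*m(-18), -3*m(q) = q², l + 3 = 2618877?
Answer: 3*√286558 ≈ 1605.9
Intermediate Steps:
l = 2618874 (l = -3 + 2618877 = 2618874)
m(q) = -q²/3
H = -39852 (H = (449 - 80)*(-⅓*(-18)²) = 369*(-⅓*324) = 369*(-108) = -39852)
√(H + l) = √(-39852 + 2618874) = √2579022 = 3*√286558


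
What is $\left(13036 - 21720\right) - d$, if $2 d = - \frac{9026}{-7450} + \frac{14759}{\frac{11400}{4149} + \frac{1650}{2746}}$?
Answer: $- \frac{10315658922012}{947397875} \approx -10888.0$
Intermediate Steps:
$d = \frac{2088455775512}{947397875}$ ($d = \frac{- \frac{9026}{-7450} + \frac{14759}{\frac{11400}{4149} + \frac{1650}{2746}}}{2} = \frac{\left(-9026\right) \left(- \frac{1}{7450}\right) + \frac{14759}{11400 \cdot \frac{1}{4149} + 1650 \cdot \frac{1}{2746}}}{2} = \frac{\frac{4513}{3725} + \frac{14759}{\frac{3800}{1383} + \frac{825}{1373}}}{2} = \frac{\frac{4513}{3725} + \frac{14759}{\frac{6358375}{1898859}}}{2} = \frac{\frac{4513}{3725} + 14759 \cdot \frac{1898859}{6358375}}{2} = \frac{\frac{4513}{3725} + \frac{28025259981}{6358375}}{2} = \frac{1}{2} \cdot \frac{4176911551024}{947397875} = \frac{2088455775512}{947397875} \approx 2204.4$)
$\left(13036 - 21720\right) - d = \left(13036 - 21720\right) - \frac{2088455775512}{947397875} = -8684 - \frac{2088455775512}{947397875} = - \frac{10315658922012}{947397875}$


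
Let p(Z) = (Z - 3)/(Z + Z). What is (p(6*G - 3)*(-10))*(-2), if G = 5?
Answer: 80/9 ≈ 8.8889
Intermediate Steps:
p(Z) = (-3 + Z)/(2*Z) (p(Z) = (-3 + Z)/((2*Z)) = (-3 + Z)*(1/(2*Z)) = (-3 + Z)/(2*Z))
(p(6*G - 3)*(-10))*(-2) = (((-3 + (6*5 - 3))/(2*(6*5 - 3)))*(-10))*(-2) = (((-3 + (30 - 3))/(2*(30 - 3)))*(-10))*(-2) = (((½)*(-3 + 27)/27)*(-10))*(-2) = (((½)*(1/27)*24)*(-10))*(-2) = ((4/9)*(-10))*(-2) = -40/9*(-2) = 80/9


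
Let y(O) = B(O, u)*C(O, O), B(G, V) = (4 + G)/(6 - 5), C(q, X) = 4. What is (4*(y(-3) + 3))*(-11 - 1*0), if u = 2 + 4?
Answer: -308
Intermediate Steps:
u = 6
B(G, V) = 4 + G (B(G, V) = (4 + G)/1 = (4 + G)*1 = 4 + G)
y(O) = 16 + 4*O (y(O) = (4 + O)*4 = 16 + 4*O)
(4*(y(-3) + 3))*(-11 - 1*0) = (4*((16 + 4*(-3)) + 3))*(-11 - 1*0) = (4*((16 - 12) + 3))*(-11 + 0) = (4*(4 + 3))*(-11) = (4*7)*(-11) = 28*(-11) = -308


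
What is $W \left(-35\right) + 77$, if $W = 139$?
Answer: $-4788$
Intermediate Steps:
$W \left(-35\right) + 77 = 139 \left(-35\right) + 77 = -4865 + 77 = -4788$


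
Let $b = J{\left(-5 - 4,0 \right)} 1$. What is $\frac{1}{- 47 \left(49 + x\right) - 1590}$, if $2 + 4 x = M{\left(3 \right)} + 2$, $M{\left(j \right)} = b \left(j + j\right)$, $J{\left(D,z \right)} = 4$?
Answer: $- \frac{1}{4175} \approx -0.00023952$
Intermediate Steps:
$b = 4$ ($b = 4 \cdot 1 = 4$)
$M{\left(j \right)} = 8 j$ ($M{\left(j \right)} = 4 \left(j + j\right) = 4 \cdot 2 j = 8 j$)
$x = 6$ ($x = - \frac{1}{2} + \frac{8 \cdot 3 + 2}{4} = - \frac{1}{2} + \frac{24 + 2}{4} = - \frac{1}{2} + \frac{1}{4} \cdot 26 = - \frac{1}{2} + \frac{13}{2} = 6$)
$\frac{1}{- 47 \left(49 + x\right) - 1590} = \frac{1}{- 47 \left(49 + 6\right) - 1590} = \frac{1}{\left(-47\right) 55 - 1590} = \frac{1}{-2585 - 1590} = \frac{1}{-4175} = - \frac{1}{4175}$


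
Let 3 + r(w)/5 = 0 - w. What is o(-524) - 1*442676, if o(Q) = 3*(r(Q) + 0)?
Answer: -434861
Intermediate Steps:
r(w) = -15 - 5*w (r(w) = -15 + 5*(0 - w) = -15 + 5*(-w) = -15 - 5*w)
o(Q) = -45 - 15*Q (o(Q) = 3*((-15 - 5*Q) + 0) = 3*(-15 - 5*Q) = -45 - 15*Q)
o(-524) - 1*442676 = (-45 - 15*(-524)) - 1*442676 = (-45 + 7860) - 442676 = 7815 - 442676 = -434861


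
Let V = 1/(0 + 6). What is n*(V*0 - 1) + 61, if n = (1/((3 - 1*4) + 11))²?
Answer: 6099/100 ≈ 60.990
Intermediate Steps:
V = ⅙ (V = 1/6 = ⅙ ≈ 0.16667)
n = 1/100 (n = (1/((3 - 4) + 11))² = (1/(-1 + 11))² = (1/10)² = (⅒)² = 1/100 ≈ 0.010000)
n*(V*0 - 1) + 61 = ((⅙)*0 - 1)/100 + 61 = (0 - 1)/100 + 61 = (1/100)*(-1) + 61 = -1/100 + 61 = 6099/100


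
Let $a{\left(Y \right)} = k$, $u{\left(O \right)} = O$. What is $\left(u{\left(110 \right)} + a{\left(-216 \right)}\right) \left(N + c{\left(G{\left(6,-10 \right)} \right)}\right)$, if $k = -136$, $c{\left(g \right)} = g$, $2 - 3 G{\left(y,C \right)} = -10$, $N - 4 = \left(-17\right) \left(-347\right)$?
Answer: $-153582$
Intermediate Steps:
$N = 5903$ ($N = 4 - -5899 = 4 + 5899 = 5903$)
$G{\left(y,C \right)} = 4$ ($G{\left(y,C \right)} = \frac{2}{3} - - \frac{10}{3} = \frac{2}{3} + \frac{10}{3} = 4$)
$a{\left(Y \right)} = -136$
$\left(u{\left(110 \right)} + a{\left(-216 \right)}\right) \left(N + c{\left(G{\left(6,-10 \right)} \right)}\right) = \left(110 - 136\right) \left(5903 + 4\right) = \left(-26\right) 5907 = -153582$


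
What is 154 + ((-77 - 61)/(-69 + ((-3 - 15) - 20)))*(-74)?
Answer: 6266/107 ≈ 58.561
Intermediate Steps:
154 + ((-77 - 61)/(-69 + ((-3 - 15) - 20)))*(-74) = 154 - 138/(-69 + (-18 - 20))*(-74) = 154 - 138/(-69 - 38)*(-74) = 154 - 138/(-107)*(-74) = 154 - 138*(-1/107)*(-74) = 154 + (138/107)*(-74) = 154 - 10212/107 = 6266/107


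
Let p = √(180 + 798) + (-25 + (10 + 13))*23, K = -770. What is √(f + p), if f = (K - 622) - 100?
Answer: √(-1538 + √978) ≈ 38.817*I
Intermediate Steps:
f = -1492 (f = (-770 - 622) - 100 = -1392 - 100 = -1492)
p = -46 + √978 (p = √978 + (-25 + 23)*23 = √978 - 2*23 = √978 - 46 = -46 + √978 ≈ -14.727)
√(f + p) = √(-1492 + (-46 + √978)) = √(-1538 + √978)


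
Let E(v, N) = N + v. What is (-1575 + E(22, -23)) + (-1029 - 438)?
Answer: -3043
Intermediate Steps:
(-1575 + E(22, -23)) + (-1029 - 438) = (-1575 + (-23 + 22)) + (-1029 - 438) = (-1575 - 1) - 1467 = -1576 - 1467 = -3043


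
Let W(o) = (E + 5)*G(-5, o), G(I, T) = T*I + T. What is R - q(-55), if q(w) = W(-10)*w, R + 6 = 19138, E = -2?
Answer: 25732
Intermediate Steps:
R = 19132 (R = -6 + 19138 = 19132)
G(I, T) = T + I*T (G(I, T) = I*T + T = T + I*T)
W(o) = -12*o (W(o) = (-2 + 5)*(o*(1 - 5)) = 3*(o*(-4)) = 3*(-4*o) = -12*o)
q(w) = 120*w (q(w) = (-12*(-10))*w = 120*w)
R - q(-55) = 19132 - 120*(-55) = 19132 - 1*(-6600) = 19132 + 6600 = 25732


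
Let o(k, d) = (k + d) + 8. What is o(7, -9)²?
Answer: 36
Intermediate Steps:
o(k, d) = 8 + d + k (o(k, d) = (d + k) + 8 = 8 + d + k)
o(7, -9)² = (8 - 9 + 7)² = 6² = 36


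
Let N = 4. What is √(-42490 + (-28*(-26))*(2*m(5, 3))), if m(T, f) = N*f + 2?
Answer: I*√22106 ≈ 148.68*I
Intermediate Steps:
m(T, f) = 2 + 4*f (m(T, f) = 4*f + 2 = 2 + 4*f)
√(-42490 + (-28*(-26))*(2*m(5, 3))) = √(-42490 + (-28*(-26))*(2*(2 + 4*3))) = √(-42490 + 728*(2*(2 + 12))) = √(-42490 + 728*(2*14)) = √(-42490 + 728*28) = √(-42490 + 20384) = √(-22106) = I*√22106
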